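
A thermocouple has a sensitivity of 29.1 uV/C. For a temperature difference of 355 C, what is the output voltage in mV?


The thermocouple output V = sensitivity * dT.
V = 29.1 uV/C * 355 C
V = 10330.5 uV
V = 10.331 mV

10.331 mV


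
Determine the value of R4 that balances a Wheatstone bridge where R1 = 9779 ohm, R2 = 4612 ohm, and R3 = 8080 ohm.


At balance: R1*R4 = R2*R3, so R4 = R2*R3/R1.
R4 = 4612 * 8080 / 9779
R4 = 37264960 / 9779
R4 = 3810.71 ohm

3810.71 ohm


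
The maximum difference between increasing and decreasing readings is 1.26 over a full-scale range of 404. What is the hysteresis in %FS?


Hysteresis = (max difference / full scale) * 100%.
H = (1.26 / 404) * 100
H = 0.312 %FS

0.312 %FS


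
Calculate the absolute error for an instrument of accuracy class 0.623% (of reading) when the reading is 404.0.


Absolute error = (accuracy% / 100) * reading.
Error = (0.623 / 100) * 404.0
Error = 0.00623 * 404.0
Error = 2.5169

2.5169


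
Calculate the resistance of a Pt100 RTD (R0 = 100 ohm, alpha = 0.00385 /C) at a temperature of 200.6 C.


The RTD equation: Rt = R0 * (1 + alpha * T).
Rt = 100 * (1 + 0.00385 * 200.6)
Rt = 100 * (1 + 0.77231)
Rt = 100 * 1.77231
Rt = 177.231 ohm

177.231 ohm


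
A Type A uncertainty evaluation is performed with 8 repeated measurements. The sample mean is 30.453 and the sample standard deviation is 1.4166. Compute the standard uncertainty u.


The standard uncertainty for Type A evaluation is u = s / sqrt(n).
u = 1.4166 / sqrt(8)
u = 1.4166 / 2.8284
u = 0.5008

0.5008


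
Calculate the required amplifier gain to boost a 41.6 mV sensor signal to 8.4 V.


Gain = Vout / Vin (converting to same units).
G = 8.4 V / 41.6 mV
G = 8400.0 mV / 41.6 mV
G = 201.92

201.92


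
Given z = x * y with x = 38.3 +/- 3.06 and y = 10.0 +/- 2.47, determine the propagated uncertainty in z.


For a product z = x*y, the relative uncertainty is:
uz/z = sqrt((ux/x)^2 + (uy/y)^2)
Relative uncertainties: ux/x = 3.06/38.3 = 0.079896
uy/y = 2.47/10.0 = 0.247
z = 38.3 * 10.0 = 383.0
uz = 383.0 * sqrt(0.079896^2 + 0.247^2) = 99.427

99.427


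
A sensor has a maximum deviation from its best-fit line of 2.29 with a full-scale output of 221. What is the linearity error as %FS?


Linearity error = (max deviation / full scale) * 100%.
Linearity = (2.29 / 221) * 100
Linearity = 1.036 %FS

1.036 %FS


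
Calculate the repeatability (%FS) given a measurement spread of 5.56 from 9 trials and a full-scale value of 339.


Repeatability = (spread / full scale) * 100%.
R = (5.56 / 339) * 100
R = 1.64 %FS

1.64 %FS


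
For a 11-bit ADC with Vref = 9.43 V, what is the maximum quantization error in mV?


The maximum quantization error is +/- LSB/2.
LSB = Vref / 2^n = 9.43 / 2048 = 0.00460449 V
Max error = LSB / 2 = 0.00460449 / 2 = 0.00230225 V
Max error = 2.3022 mV

2.3022 mV


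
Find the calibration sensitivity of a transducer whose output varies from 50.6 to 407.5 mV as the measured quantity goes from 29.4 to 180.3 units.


Sensitivity = (y2 - y1) / (x2 - x1).
S = (407.5 - 50.6) / (180.3 - 29.4)
S = 356.9 / 150.9
S = 2.3651 mV/unit

2.3651 mV/unit


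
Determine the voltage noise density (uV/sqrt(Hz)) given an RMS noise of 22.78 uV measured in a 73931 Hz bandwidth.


Noise spectral density = Vrms / sqrt(BW).
NSD = 22.78 / sqrt(73931)
NSD = 22.78 / 271.9026
NSD = 0.0838 uV/sqrt(Hz)

0.0838 uV/sqrt(Hz)


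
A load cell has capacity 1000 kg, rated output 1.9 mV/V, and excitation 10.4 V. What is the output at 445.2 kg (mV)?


Vout = rated_output * Vex * (load / capacity).
Vout = 1.9 * 10.4 * (445.2 / 1000)
Vout = 1.9 * 10.4 * 0.4452
Vout = 8.797 mV

8.797 mV


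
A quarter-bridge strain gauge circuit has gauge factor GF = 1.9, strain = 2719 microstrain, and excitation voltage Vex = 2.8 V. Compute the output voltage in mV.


Quarter bridge output: Vout = (GF * epsilon * Vex) / 4.
Vout = (1.9 * 2719e-6 * 2.8) / 4
Vout = 0.01446508 / 4 V
Vout = 0.00361627 V = 3.6163 mV

3.6163 mV


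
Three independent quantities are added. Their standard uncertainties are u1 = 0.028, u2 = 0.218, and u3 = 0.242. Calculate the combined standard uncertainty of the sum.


For a sum of independent quantities, uc = sqrt(u1^2 + u2^2 + u3^2).
uc = sqrt(0.028^2 + 0.218^2 + 0.242^2)
uc = sqrt(0.000784 + 0.047524 + 0.058564)
uc = 0.3269

0.3269


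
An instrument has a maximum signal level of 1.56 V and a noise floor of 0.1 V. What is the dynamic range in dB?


Dynamic range = 20 * log10(Vmax / Vnoise).
DR = 20 * log10(1.56 / 0.1)
DR = 20 * log10(15.6)
DR = 23.86 dB

23.86 dB


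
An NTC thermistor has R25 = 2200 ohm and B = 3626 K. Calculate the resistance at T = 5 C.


NTC thermistor equation: Rt = R25 * exp(B * (1/T - 1/T25)).
T in Kelvin: 278.15 K, T25 = 298.15 K
1/T - 1/T25 = 1/278.15 - 1/298.15 = 0.00024117
B * (1/T - 1/T25) = 3626 * 0.00024117 = 0.8745
Rt = 2200 * exp(0.8745) = 5274.7 ohm

5274.7 ohm


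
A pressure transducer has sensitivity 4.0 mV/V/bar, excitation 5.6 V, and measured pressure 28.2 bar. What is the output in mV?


Output = sensitivity * Vex * P.
Vout = 4.0 * 5.6 * 28.2
Vout = 22.4 * 28.2
Vout = 631.68 mV

631.68 mV


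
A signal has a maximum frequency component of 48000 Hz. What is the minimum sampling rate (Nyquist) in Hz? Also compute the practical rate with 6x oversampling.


By Nyquist theorem, fs_min = 2 * fmax.
fs_min = 2 * 48000 = 96000 Hz
Practical rate = 6 * fs_min = 6 * 96000 = 576000 Hz

fs_min = 96000 Hz, fs_practical = 576000 Hz


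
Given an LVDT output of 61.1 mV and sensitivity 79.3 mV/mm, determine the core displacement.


Displacement = Vout / sensitivity.
d = 61.1 / 79.3
d = 0.77 mm

0.77 mm


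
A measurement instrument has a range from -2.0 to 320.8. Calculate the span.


Span = upper range - lower range.
Span = 320.8 - (-2.0)
Span = 322.8

322.8


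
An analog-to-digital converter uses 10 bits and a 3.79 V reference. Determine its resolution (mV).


The resolution (LSB) of an ADC is Vref / 2^n.
LSB = 3.79 / 2^10
LSB = 3.79 / 1024
LSB = 0.00370117 V = 3.70117188 mV

3.70117188 mV


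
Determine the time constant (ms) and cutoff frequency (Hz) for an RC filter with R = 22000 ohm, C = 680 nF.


Time constant: tau = R * C.
tau = 22000 * 6.80e-07 = 0.01496 s
tau = 14.96 ms
Cutoff frequency: fc = 1 / (2*pi*R*C).
fc = 1 / (2*pi*0.01496) = 10.64 Hz

tau = 14.96 ms, fc = 10.64 Hz


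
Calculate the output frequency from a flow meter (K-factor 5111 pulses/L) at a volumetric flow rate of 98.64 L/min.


Frequency = K * Q / 60 (converting L/min to L/s).
f = 5111 * 98.64 / 60
f = 504149.04 / 60
f = 8402.48 Hz

8402.48 Hz


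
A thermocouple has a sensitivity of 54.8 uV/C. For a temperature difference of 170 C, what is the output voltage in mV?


The thermocouple output V = sensitivity * dT.
V = 54.8 uV/C * 170 C
V = 9316.0 uV
V = 9.316 mV

9.316 mV


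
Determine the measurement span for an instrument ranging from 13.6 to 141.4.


Span = upper range - lower range.
Span = 141.4 - (13.6)
Span = 127.8

127.8


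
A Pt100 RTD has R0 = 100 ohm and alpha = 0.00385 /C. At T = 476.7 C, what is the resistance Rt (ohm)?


The RTD equation: Rt = R0 * (1 + alpha * T).
Rt = 100 * (1 + 0.00385 * 476.7)
Rt = 100 * (1 + 1.835295)
Rt = 100 * 2.835295
Rt = 283.53 ohm

283.53 ohm


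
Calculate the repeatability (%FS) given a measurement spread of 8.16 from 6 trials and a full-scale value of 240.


Repeatability = (spread / full scale) * 100%.
R = (8.16 / 240) * 100
R = 3.4 %FS

3.4 %FS


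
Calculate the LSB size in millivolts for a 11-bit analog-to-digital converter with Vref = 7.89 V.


The resolution (LSB) of an ADC is Vref / 2^n.
LSB = 7.89 / 2^11
LSB = 7.89 / 2048
LSB = 0.00385254 V = 3.85253906 mV

3.85253906 mV


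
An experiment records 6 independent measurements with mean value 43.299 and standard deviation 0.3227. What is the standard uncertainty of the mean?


The standard uncertainty for Type A evaluation is u = s / sqrt(n).
u = 0.3227 / sqrt(6)
u = 0.3227 / 2.4495
u = 0.1317

0.1317


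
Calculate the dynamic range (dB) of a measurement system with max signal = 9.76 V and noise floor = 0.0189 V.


Dynamic range = 20 * log10(Vmax / Vnoise).
DR = 20 * log10(9.76 / 0.0189)
DR = 20 * log10(516.4)
DR = 54.26 dB

54.26 dB


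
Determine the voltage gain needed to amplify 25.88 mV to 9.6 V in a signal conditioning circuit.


Gain = Vout / Vin (converting to same units).
G = 9.6 V / 25.88 mV
G = 9600.0 mV / 25.88 mV
G = 370.94

370.94


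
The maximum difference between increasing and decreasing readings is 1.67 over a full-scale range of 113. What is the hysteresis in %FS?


Hysteresis = (max difference / full scale) * 100%.
H = (1.67 / 113) * 100
H = 1.478 %FS

1.478 %FS


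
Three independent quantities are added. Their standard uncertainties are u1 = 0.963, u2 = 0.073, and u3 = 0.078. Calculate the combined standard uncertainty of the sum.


For a sum of independent quantities, uc = sqrt(u1^2 + u2^2 + u3^2).
uc = sqrt(0.963^2 + 0.073^2 + 0.078^2)
uc = sqrt(0.927369 + 0.005329 + 0.006084)
uc = 0.9689

0.9689


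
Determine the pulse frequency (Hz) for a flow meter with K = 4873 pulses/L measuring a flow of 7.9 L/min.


Frequency = K * Q / 60 (converting L/min to L/s).
f = 4873 * 7.9 / 60
f = 38496.7 / 60
f = 641.61 Hz

641.61 Hz


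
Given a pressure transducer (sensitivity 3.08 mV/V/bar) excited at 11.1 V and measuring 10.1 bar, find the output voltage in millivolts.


Output = sensitivity * Vex * P.
Vout = 3.08 * 11.1 * 10.1
Vout = 34.188 * 10.1
Vout = 345.3 mV

345.3 mV


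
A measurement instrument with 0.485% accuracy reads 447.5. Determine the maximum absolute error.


Absolute error = (accuracy% / 100) * reading.
Error = (0.485 / 100) * 447.5
Error = 0.00485 * 447.5
Error = 2.1704

2.1704


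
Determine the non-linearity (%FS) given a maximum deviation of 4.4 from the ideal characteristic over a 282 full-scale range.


Linearity error = (max deviation / full scale) * 100%.
Linearity = (4.4 / 282) * 100
Linearity = 1.56 %FS

1.56 %FS


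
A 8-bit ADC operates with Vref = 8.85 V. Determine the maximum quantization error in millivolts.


The maximum quantization error is +/- LSB/2.
LSB = Vref / 2^n = 8.85 / 256 = 0.03457031 V
Max error = LSB / 2 = 0.03457031 / 2 = 0.01728516 V
Max error = 17.2852 mV

17.2852 mV


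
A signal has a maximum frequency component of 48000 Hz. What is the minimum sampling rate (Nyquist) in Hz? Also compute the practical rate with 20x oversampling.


By Nyquist theorem, fs_min = 2 * fmax.
fs_min = 2 * 48000 = 96000 Hz
Practical rate = 20 * fs_min = 20 * 96000 = 1920000 Hz

fs_min = 96000 Hz, fs_practical = 1920000 Hz


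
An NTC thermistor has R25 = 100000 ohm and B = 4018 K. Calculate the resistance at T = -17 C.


NTC thermistor equation: Rt = R25 * exp(B * (1/T - 1/T25)).
T in Kelvin: 256.15 K, T25 = 298.15 K
1/T - 1/T25 = 1/256.15 - 1/298.15 = 0.00054995
B * (1/T - 1/T25) = 4018 * 0.00054995 = 2.2097
Rt = 100000 * exp(2.2097) = 911283.1 ohm

911283.1 ohm


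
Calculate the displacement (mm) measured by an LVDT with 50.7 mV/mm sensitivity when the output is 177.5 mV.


Displacement = Vout / sensitivity.
d = 177.5 / 50.7
d = 3.501 mm

3.501 mm


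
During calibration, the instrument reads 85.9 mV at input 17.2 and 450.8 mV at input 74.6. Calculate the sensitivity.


Sensitivity = (y2 - y1) / (x2 - x1).
S = (450.8 - 85.9) / (74.6 - 17.2)
S = 364.9 / 57.4
S = 6.3571 mV/unit

6.3571 mV/unit


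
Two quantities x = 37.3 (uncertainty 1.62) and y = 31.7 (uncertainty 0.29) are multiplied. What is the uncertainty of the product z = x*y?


For a product z = x*y, the relative uncertainty is:
uz/z = sqrt((ux/x)^2 + (uy/y)^2)
Relative uncertainties: ux/x = 1.62/37.3 = 0.043432
uy/y = 0.29/31.7 = 0.009148
z = 37.3 * 31.7 = 1182.4
uz = 1182.4 * sqrt(0.043432^2 + 0.009148^2) = 52.481

52.481


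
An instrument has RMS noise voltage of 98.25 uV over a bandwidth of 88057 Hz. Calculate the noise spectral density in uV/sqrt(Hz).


Noise spectral density = Vrms / sqrt(BW).
NSD = 98.25 / sqrt(88057)
NSD = 98.25 / 296.744
NSD = 0.3311 uV/sqrt(Hz)

0.3311 uV/sqrt(Hz)


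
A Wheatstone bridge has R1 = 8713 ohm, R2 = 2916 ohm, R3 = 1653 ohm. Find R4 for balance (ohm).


At balance: R1*R4 = R2*R3, so R4 = R2*R3/R1.
R4 = 2916 * 1653 / 8713
R4 = 4820148 / 8713
R4 = 553.21 ohm

553.21 ohm


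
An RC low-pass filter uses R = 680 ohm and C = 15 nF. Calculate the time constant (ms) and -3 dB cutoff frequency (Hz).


Time constant: tau = R * C.
tau = 680 * 1.50e-08 = 1.02e-05 s
tau = 0.0102 ms
Cutoff frequency: fc = 1 / (2*pi*R*C).
fc = 1 / (2*pi*1.02e-05) = 15603.43 Hz

tau = 0.0102 ms, fc = 15603.43 Hz


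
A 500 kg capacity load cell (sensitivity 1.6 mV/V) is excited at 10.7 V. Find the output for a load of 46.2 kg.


Vout = rated_output * Vex * (load / capacity).
Vout = 1.6 * 10.7 * (46.2 / 500)
Vout = 1.6 * 10.7 * 0.0924
Vout = 1.582 mV

1.582 mV


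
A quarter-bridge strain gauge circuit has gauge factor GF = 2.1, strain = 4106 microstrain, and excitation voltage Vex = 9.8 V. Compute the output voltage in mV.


Quarter bridge output: Vout = (GF * epsilon * Vex) / 4.
Vout = (2.1 * 4106e-6 * 9.8) / 4
Vout = 0.08450148 / 4 V
Vout = 0.02112537 V = 21.1254 mV

21.1254 mV


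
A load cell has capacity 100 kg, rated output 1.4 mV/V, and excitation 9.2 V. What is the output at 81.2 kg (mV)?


Vout = rated_output * Vex * (load / capacity).
Vout = 1.4 * 9.2 * (81.2 / 100)
Vout = 1.4 * 9.2 * 0.812
Vout = 10.459 mV

10.459 mV


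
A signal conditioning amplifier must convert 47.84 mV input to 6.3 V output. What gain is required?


Gain = Vout / Vin (converting to same units).
G = 6.3 V / 47.84 mV
G = 6300.0 mV / 47.84 mV
G = 131.69

131.69


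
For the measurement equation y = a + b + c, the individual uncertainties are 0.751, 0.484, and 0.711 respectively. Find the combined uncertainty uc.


For a sum of independent quantities, uc = sqrt(u1^2 + u2^2 + u3^2).
uc = sqrt(0.751^2 + 0.484^2 + 0.711^2)
uc = sqrt(0.564001 + 0.234256 + 0.505521)
uc = 1.1418

1.1418


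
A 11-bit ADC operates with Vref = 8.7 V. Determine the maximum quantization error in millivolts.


The maximum quantization error is +/- LSB/2.
LSB = Vref / 2^n = 8.7 / 2048 = 0.00424805 V
Max error = LSB / 2 = 0.00424805 / 2 = 0.00212402 V
Max error = 2.124 mV

2.124 mV


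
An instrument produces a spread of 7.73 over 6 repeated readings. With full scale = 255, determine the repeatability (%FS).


Repeatability = (spread / full scale) * 100%.
R = (7.73 / 255) * 100
R = 3.031 %FS

3.031 %FS


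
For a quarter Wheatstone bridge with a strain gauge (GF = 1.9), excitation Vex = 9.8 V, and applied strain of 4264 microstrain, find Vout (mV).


Quarter bridge output: Vout = (GF * epsilon * Vex) / 4.
Vout = (1.9 * 4264e-6 * 9.8) / 4
Vout = 0.07939568 / 4 V
Vout = 0.01984892 V = 19.8489 mV

19.8489 mV


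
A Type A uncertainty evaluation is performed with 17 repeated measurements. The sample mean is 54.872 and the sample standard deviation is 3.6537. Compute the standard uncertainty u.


The standard uncertainty for Type A evaluation is u = s / sqrt(n).
u = 3.6537 / sqrt(17)
u = 3.6537 / 4.1231
u = 0.8862

0.8862


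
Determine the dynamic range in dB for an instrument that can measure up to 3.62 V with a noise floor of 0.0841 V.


Dynamic range = 20 * log10(Vmax / Vnoise).
DR = 20 * log10(3.62 / 0.0841)
DR = 20 * log10(43.04)
DR = 32.68 dB

32.68 dB


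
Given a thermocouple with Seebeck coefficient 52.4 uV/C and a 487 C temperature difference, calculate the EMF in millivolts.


The thermocouple output V = sensitivity * dT.
V = 52.4 uV/C * 487 C
V = 25518.8 uV
V = 25.519 mV

25.519 mV


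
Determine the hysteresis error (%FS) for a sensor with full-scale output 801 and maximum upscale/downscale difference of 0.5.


Hysteresis = (max difference / full scale) * 100%.
H = (0.5 / 801) * 100
H = 0.062 %FS

0.062 %FS


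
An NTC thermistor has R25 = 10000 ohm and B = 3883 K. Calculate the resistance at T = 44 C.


NTC thermistor equation: Rt = R25 * exp(B * (1/T - 1/T25)).
T in Kelvin: 317.15 K, T25 = 298.15 K
1/T - 1/T25 = 1/317.15 - 1/298.15 = -0.00020093
B * (1/T - 1/T25) = 3883 * -0.00020093 = -0.7802
Rt = 10000 * exp(-0.7802) = 4583.0 ohm

4583.0 ohm


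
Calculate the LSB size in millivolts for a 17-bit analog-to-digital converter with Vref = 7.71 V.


The resolution (LSB) of an ADC is Vref / 2^n.
LSB = 7.71 / 2^17
LSB = 7.71 / 131072
LSB = 5.882e-05 V = 0.05882263 mV

0.05882263 mV


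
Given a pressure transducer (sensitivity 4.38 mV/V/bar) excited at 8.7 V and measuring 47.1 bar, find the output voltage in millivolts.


Output = sensitivity * Vex * P.
Vout = 4.38 * 8.7 * 47.1
Vout = 38.106 * 47.1
Vout = 1794.79 mV

1794.79 mV


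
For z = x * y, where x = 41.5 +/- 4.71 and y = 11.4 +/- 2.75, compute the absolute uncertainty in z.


For a product z = x*y, the relative uncertainty is:
uz/z = sqrt((ux/x)^2 + (uy/y)^2)
Relative uncertainties: ux/x = 4.71/41.5 = 0.113494
uy/y = 2.75/11.4 = 0.241228
z = 41.5 * 11.4 = 473.1
uz = 473.1 * sqrt(0.113494^2 + 0.241228^2) = 126.125

126.125


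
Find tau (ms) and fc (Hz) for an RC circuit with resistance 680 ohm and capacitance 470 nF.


Time constant: tau = R * C.
tau = 680 * 4.70e-07 = 0.0003196 s
tau = 0.3196 ms
Cutoff frequency: fc = 1 / (2*pi*R*C).
fc = 1 / (2*pi*0.0003196) = 497.98 Hz

tau = 0.3196 ms, fc = 497.98 Hz


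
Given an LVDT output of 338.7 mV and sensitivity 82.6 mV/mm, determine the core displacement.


Displacement = Vout / sensitivity.
d = 338.7 / 82.6
d = 4.1 mm

4.1 mm


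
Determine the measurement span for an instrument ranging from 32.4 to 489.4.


Span = upper range - lower range.
Span = 489.4 - (32.4)
Span = 457.0

457.0


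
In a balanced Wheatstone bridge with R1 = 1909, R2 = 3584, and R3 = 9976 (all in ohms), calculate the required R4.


At balance: R1*R4 = R2*R3, so R4 = R2*R3/R1.
R4 = 3584 * 9976 / 1909
R4 = 35753984 / 1909
R4 = 18729.17 ohm

18729.17 ohm


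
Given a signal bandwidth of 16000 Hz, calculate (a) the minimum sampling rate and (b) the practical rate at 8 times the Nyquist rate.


By Nyquist theorem, fs_min = 2 * fmax.
fs_min = 2 * 16000 = 32000 Hz
Practical rate = 8 * fs_min = 8 * 32000 = 256000 Hz

fs_min = 32000 Hz, fs_practical = 256000 Hz


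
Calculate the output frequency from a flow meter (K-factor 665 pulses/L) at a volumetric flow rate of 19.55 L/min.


Frequency = K * Q / 60 (converting L/min to L/s).
f = 665 * 19.55 / 60
f = 13000.75 / 60
f = 216.68 Hz

216.68 Hz


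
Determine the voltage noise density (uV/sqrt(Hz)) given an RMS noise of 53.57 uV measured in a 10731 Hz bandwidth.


Noise spectral density = Vrms / sqrt(BW).
NSD = 53.57 / sqrt(10731)
NSD = 53.57 / 103.5905
NSD = 0.5171 uV/sqrt(Hz)

0.5171 uV/sqrt(Hz)


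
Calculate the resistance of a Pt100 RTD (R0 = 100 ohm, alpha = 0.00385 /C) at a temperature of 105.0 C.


The RTD equation: Rt = R0 * (1 + alpha * T).
Rt = 100 * (1 + 0.00385 * 105.0)
Rt = 100 * (1 + 0.40425)
Rt = 100 * 1.40425
Rt = 140.425 ohm

140.425 ohm


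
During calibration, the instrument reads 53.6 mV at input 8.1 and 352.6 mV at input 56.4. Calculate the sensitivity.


Sensitivity = (y2 - y1) / (x2 - x1).
S = (352.6 - 53.6) / (56.4 - 8.1)
S = 299.0 / 48.3
S = 6.1905 mV/unit

6.1905 mV/unit


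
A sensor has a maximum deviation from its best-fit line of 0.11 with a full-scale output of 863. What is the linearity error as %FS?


Linearity error = (max deviation / full scale) * 100%.
Linearity = (0.11 / 863) * 100
Linearity = 0.013 %FS

0.013 %FS


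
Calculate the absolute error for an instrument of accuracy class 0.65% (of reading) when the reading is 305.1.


Absolute error = (accuracy% / 100) * reading.
Error = (0.65 / 100) * 305.1
Error = 0.0065 * 305.1
Error = 1.9832

1.9832


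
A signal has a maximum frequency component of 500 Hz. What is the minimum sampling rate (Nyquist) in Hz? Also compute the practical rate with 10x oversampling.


By Nyquist theorem, fs_min = 2 * fmax.
fs_min = 2 * 500 = 1000 Hz
Practical rate = 10 * fs_min = 10 * 1000 = 10000 Hz

fs_min = 1000 Hz, fs_practical = 10000 Hz


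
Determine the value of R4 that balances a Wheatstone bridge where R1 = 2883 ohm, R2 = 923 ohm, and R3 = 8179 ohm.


At balance: R1*R4 = R2*R3, so R4 = R2*R3/R1.
R4 = 923 * 8179 / 2883
R4 = 7549217 / 2883
R4 = 2618.53 ohm

2618.53 ohm


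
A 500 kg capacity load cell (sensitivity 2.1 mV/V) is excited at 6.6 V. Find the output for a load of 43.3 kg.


Vout = rated_output * Vex * (load / capacity).
Vout = 2.1 * 6.6 * (43.3 / 500)
Vout = 2.1 * 6.6 * 0.0866
Vout = 1.2 mV

1.2 mV


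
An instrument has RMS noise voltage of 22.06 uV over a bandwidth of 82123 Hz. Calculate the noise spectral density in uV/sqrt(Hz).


Noise spectral density = Vrms / sqrt(BW).
NSD = 22.06 / sqrt(82123)
NSD = 22.06 / 286.5711
NSD = 0.077 uV/sqrt(Hz)

0.077 uV/sqrt(Hz)


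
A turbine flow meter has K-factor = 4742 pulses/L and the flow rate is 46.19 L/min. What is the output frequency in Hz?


Frequency = K * Q / 60 (converting L/min to L/s).
f = 4742 * 46.19 / 60
f = 219032.98 / 60
f = 3650.55 Hz

3650.55 Hz


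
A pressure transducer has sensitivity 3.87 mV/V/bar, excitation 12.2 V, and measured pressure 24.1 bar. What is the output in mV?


Output = sensitivity * Vex * P.
Vout = 3.87 * 12.2 * 24.1
Vout = 47.214 * 24.1
Vout = 1137.86 mV

1137.86 mV


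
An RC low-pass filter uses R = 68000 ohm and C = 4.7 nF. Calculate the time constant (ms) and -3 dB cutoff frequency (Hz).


Time constant: tau = R * C.
tau = 68000 * 4.70e-09 = 0.0003196 s
tau = 0.3196 ms
Cutoff frequency: fc = 1 / (2*pi*R*C).
fc = 1 / (2*pi*0.0003196) = 497.98 Hz

tau = 0.3196 ms, fc = 497.98 Hz


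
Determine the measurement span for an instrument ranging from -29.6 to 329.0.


Span = upper range - lower range.
Span = 329.0 - (-29.6)
Span = 358.6

358.6


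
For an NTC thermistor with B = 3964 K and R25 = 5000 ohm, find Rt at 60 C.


NTC thermistor equation: Rt = R25 * exp(B * (1/T - 1/T25)).
T in Kelvin: 333.15 K, T25 = 298.15 K
1/T - 1/T25 = 1/333.15 - 1/298.15 = -0.00035237
B * (1/T - 1/T25) = 3964 * -0.00035237 = -1.3968
Rt = 5000 * exp(-1.3968) = 1237.0 ohm

1237.0 ohm


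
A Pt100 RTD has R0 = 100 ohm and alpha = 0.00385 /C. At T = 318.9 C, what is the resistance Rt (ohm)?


The RTD equation: Rt = R0 * (1 + alpha * T).
Rt = 100 * (1 + 0.00385 * 318.9)
Rt = 100 * (1 + 1.227765)
Rt = 100 * 2.227765
Rt = 222.776 ohm

222.776 ohm


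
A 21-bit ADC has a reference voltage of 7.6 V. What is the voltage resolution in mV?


The resolution (LSB) of an ADC is Vref / 2^n.
LSB = 7.6 / 2^21
LSB = 7.6 / 2097152
LSB = 3.62e-06 V = 0.00362396 mV

0.00362396 mV


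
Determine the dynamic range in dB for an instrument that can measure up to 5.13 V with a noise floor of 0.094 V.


Dynamic range = 20 * log10(Vmax / Vnoise).
DR = 20 * log10(5.13 / 0.094)
DR = 20 * log10(54.57)
DR = 34.74 dB

34.74 dB


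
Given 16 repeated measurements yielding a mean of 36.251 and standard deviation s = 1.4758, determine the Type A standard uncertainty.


The standard uncertainty for Type A evaluation is u = s / sqrt(n).
u = 1.4758 / sqrt(16)
u = 1.4758 / 4.0
u = 0.369

0.369


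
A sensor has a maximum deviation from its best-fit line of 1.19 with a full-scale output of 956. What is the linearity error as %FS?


Linearity error = (max deviation / full scale) * 100%.
Linearity = (1.19 / 956) * 100
Linearity = 0.124 %FS

0.124 %FS


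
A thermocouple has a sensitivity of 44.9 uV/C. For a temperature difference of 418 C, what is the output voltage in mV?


The thermocouple output V = sensitivity * dT.
V = 44.9 uV/C * 418 C
V = 18768.2 uV
V = 18.768 mV

18.768 mV


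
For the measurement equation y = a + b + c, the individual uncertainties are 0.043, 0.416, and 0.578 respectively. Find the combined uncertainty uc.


For a sum of independent quantities, uc = sqrt(u1^2 + u2^2 + u3^2).
uc = sqrt(0.043^2 + 0.416^2 + 0.578^2)
uc = sqrt(0.001849 + 0.173056 + 0.334084)
uc = 0.7134

0.7134


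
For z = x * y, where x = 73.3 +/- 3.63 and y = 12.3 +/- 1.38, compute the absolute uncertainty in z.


For a product z = x*y, the relative uncertainty is:
uz/z = sqrt((ux/x)^2 + (uy/y)^2)
Relative uncertainties: ux/x = 3.63/73.3 = 0.049523
uy/y = 1.38/12.3 = 0.112195
z = 73.3 * 12.3 = 901.6
uz = 901.6 * sqrt(0.049523^2 + 0.112195^2) = 110.57

110.57


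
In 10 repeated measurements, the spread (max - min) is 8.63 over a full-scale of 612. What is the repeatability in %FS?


Repeatability = (spread / full scale) * 100%.
R = (8.63 / 612) * 100
R = 1.41 %FS

1.41 %FS


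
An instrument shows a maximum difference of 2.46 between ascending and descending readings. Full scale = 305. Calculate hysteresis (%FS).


Hysteresis = (max difference / full scale) * 100%.
H = (2.46 / 305) * 100
H = 0.807 %FS

0.807 %FS


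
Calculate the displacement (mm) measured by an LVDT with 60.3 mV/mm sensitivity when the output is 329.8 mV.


Displacement = Vout / sensitivity.
d = 329.8 / 60.3
d = 5.469 mm

5.469 mm


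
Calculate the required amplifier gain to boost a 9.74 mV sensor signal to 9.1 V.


Gain = Vout / Vin (converting to same units).
G = 9.1 V / 9.74 mV
G = 9100.0 mV / 9.74 mV
G = 934.29

934.29


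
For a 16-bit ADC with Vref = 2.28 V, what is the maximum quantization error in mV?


The maximum quantization error is +/- LSB/2.
LSB = Vref / 2^n = 2.28 / 65536 = 3.479e-05 V
Max error = LSB / 2 = 3.479e-05 / 2 = 1.74e-05 V
Max error = 0.0174 mV

0.0174 mV


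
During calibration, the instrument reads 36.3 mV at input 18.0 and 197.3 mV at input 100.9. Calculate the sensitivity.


Sensitivity = (y2 - y1) / (x2 - x1).
S = (197.3 - 36.3) / (100.9 - 18.0)
S = 161.0 / 82.9
S = 1.9421 mV/unit

1.9421 mV/unit


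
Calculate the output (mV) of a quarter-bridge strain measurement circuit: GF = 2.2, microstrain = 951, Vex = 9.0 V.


Quarter bridge output: Vout = (GF * epsilon * Vex) / 4.
Vout = (2.2 * 951e-6 * 9.0) / 4
Vout = 0.0188298 / 4 V
Vout = 0.00470745 V = 4.7075 mV

4.7075 mV


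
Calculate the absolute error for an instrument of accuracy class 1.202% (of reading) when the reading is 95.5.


Absolute error = (accuracy% / 100) * reading.
Error = (1.202 / 100) * 95.5
Error = 0.01202 * 95.5
Error = 1.1479

1.1479


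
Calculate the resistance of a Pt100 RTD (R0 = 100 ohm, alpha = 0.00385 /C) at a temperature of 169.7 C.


The RTD equation: Rt = R0 * (1 + alpha * T).
Rt = 100 * (1 + 0.00385 * 169.7)
Rt = 100 * (1 + 0.653345)
Rt = 100 * 1.653345
Rt = 165.334 ohm

165.334 ohm


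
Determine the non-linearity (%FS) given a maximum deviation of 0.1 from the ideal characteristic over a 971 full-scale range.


Linearity error = (max deviation / full scale) * 100%.
Linearity = (0.1 / 971) * 100
Linearity = 0.01 %FS

0.01 %FS


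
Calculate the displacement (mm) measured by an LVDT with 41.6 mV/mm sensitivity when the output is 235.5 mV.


Displacement = Vout / sensitivity.
d = 235.5 / 41.6
d = 5.661 mm

5.661 mm


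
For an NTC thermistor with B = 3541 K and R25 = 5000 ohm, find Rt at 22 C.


NTC thermistor equation: Rt = R25 * exp(B * (1/T - 1/T25)).
T in Kelvin: 295.15 K, T25 = 298.15 K
1/T - 1/T25 = 1/295.15 - 1/298.15 = 3.409e-05
B * (1/T - 1/T25) = 3541 * 3.409e-05 = 0.1207
Rt = 5000 * exp(0.1207) = 5641.5 ohm

5641.5 ohm


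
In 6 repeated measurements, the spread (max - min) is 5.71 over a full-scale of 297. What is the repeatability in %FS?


Repeatability = (spread / full scale) * 100%.
R = (5.71 / 297) * 100
R = 1.923 %FS

1.923 %FS


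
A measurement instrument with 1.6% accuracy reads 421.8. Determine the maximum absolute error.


Absolute error = (accuracy% / 100) * reading.
Error = (1.6 / 100) * 421.8
Error = 0.016 * 421.8
Error = 6.7488

6.7488


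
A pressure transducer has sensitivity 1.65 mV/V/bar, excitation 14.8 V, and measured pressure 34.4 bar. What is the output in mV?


Output = sensitivity * Vex * P.
Vout = 1.65 * 14.8 * 34.4
Vout = 24.42 * 34.4
Vout = 840.05 mV

840.05 mV


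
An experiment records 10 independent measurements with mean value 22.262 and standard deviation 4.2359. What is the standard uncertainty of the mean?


The standard uncertainty for Type A evaluation is u = s / sqrt(n).
u = 4.2359 / sqrt(10)
u = 4.2359 / 3.1623
u = 1.3395

1.3395


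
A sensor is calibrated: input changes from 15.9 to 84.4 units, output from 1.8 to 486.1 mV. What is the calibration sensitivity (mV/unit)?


Sensitivity = (y2 - y1) / (x2 - x1).
S = (486.1 - 1.8) / (84.4 - 15.9)
S = 484.3 / 68.5
S = 7.0701 mV/unit

7.0701 mV/unit


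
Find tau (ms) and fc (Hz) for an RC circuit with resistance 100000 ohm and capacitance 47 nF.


Time constant: tau = R * C.
tau = 100000 * 4.70e-08 = 0.0047 s
tau = 4.7 ms
Cutoff frequency: fc = 1 / (2*pi*R*C).
fc = 1 / (2*pi*0.0047) = 33.86 Hz

tau = 4.7 ms, fc = 33.86 Hz


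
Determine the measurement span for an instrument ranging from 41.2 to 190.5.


Span = upper range - lower range.
Span = 190.5 - (41.2)
Span = 149.3

149.3


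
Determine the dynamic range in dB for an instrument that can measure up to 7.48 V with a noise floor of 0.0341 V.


Dynamic range = 20 * log10(Vmax / Vnoise).
DR = 20 * log10(7.48 / 0.0341)
DR = 20 * log10(219.35)
DR = 46.82 dB

46.82 dB


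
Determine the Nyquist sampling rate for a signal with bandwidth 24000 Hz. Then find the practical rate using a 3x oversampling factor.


By Nyquist theorem, fs_min = 2 * fmax.
fs_min = 2 * 24000 = 48000 Hz
Practical rate = 3 * fs_min = 3 * 48000 = 144000 Hz

fs_min = 48000 Hz, fs_practical = 144000 Hz


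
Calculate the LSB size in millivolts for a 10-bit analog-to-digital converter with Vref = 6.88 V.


The resolution (LSB) of an ADC is Vref / 2^n.
LSB = 6.88 / 2^10
LSB = 6.88 / 1024
LSB = 0.00671875 V = 6.71875 mV

6.71875 mV


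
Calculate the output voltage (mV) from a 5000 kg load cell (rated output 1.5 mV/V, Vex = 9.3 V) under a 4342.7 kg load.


Vout = rated_output * Vex * (load / capacity).
Vout = 1.5 * 9.3 * (4342.7 / 5000)
Vout = 1.5 * 9.3 * 0.86854
Vout = 12.116 mV

12.116 mV


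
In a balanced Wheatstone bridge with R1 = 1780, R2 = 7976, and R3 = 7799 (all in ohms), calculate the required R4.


At balance: R1*R4 = R2*R3, so R4 = R2*R3/R1.
R4 = 7976 * 7799 / 1780
R4 = 62204824 / 1780
R4 = 34946.53 ohm

34946.53 ohm


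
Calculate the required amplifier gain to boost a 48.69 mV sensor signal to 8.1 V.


Gain = Vout / Vin (converting to same units).
G = 8.1 V / 48.69 mV
G = 8100.0 mV / 48.69 mV
G = 166.36

166.36


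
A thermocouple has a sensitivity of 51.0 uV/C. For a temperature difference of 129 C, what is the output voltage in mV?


The thermocouple output V = sensitivity * dT.
V = 51.0 uV/C * 129 C
V = 6579.0 uV
V = 6.579 mV

6.579 mV


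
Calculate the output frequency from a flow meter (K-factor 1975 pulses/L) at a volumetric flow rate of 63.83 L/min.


Frequency = K * Q / 60 (converting L/min to L/s).
f = 1975 * 63.83 / 60
f = 126064.25 / 60
f = 2101.07 Hz

2101.07 Hz


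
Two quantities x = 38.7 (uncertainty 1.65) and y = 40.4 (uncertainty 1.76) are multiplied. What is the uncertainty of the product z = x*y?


For a product z = x*y, the relative uncertainty is:
uz/z = sqrt((ux/x)^2 + (uy/y)^2)
Relative uncertainties: ux/x = 1.65/38.7 = 0.042636
uy/y = 1.76/40.4 = 0.043564
z = 38.7 * 40.4 = 1563.5
uz = 1563.5 * sqrt(0.042636^2 + 0.043564^2) = 95.304

95.304


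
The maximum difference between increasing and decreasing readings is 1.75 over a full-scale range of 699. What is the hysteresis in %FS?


Hysteresis = (max difference / full scale) * 100%.
H = (1.75 / 699) * 100
H = 0.25 %FS

0.25 %FS


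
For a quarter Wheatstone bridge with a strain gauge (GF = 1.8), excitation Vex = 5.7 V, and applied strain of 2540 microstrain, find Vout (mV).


Quarter bridge output: Vout = (GF * epsilon * Vex) / 4.
Vout = (1.8 * 2540e-6 * 5.7) / 4
Vout = 0.0260604 / 4 V
Vout = 0.0065151 V = 6.5151 mV

6.5151 mV


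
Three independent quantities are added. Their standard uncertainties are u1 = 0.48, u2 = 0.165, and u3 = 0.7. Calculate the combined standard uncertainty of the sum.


For a sum of independent quantities, uc = sqrt(u1^2 + u2^2 + u3^2).
uc = sqrt(0.48^2 + 0.165^2 + 0.7^2)
uc = sqrt(0.2304 + 0.027225 + 0.49)
uc = 0.8647

0.8647


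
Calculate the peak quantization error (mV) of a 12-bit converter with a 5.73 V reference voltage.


The maximum quantization error is +/- LSB/2.
LSB = Vref / 2^n = 5.73 / 4096 = 0.00139893 V
Max error = LSB / 2 = 0.00139893 / 2 = 0.00069946 V
Max error = 0.6995 mV

0.6995 mV


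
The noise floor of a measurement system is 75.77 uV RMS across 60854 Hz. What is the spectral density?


Noise spectral density = Vrms / sqrt(BW).
NSD = 75.77 / sqrt(60854)
NSD = 75.77 / 246.686
NSD = 0.3072 uV/sqrt(Hz)

0.3072 uV/sqrt(Hz)


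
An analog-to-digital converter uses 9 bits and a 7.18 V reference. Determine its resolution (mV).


The resolution (LSB) of an ADC is Vref / 2^n.
LSB = 7.18 / 2^9
LSB = 7.18 / 512
LSB = 0.01402344 V = 14.0234375 mV

14.0234375 mV


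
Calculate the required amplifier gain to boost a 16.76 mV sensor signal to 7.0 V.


Gain = Vout / Vin (converting to same units).
G = 7.0 V / 16.76 mV
G = 7000.0 mV / 16.76 mV
G = 417.66

417.66


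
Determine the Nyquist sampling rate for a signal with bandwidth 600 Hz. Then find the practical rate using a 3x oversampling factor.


By Nyquist theorem, fs_min = 2 * fmax.
fs_min = 2 * 600 = 1200 Hz
Practical rate = 3 * fs_min = 3 * 1200 = 3600 Hz

fs_min = 1200 Hz, fs_practical = 3600 Hz


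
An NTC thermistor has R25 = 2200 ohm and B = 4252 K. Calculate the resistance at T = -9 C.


NTC thermistor equation: Rt = R25 * exp(B * (1/T - 1/T25)).
T in Kelvin: 264.15 K, T25 = 298.15 K
1/T - 1/T25 = 1/264.15 - 1/298.15 = 0.00043171
B * (1/T - 1/T25) = 4252 * 0.00043171 = 1.8356
Rt = 2200 * exp(1.8356) = 13792.1 ohm

13792.1 ohm


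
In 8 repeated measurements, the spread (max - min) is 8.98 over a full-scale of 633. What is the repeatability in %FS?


Repeatability = (spread / full scale) * 100%.
R = (8.98 / 633) * 100
R = 1.419 %FS

1.419 %FS


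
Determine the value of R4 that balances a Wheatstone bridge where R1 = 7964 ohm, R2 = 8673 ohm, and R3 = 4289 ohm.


At balance: R1*R4 = R2*R3, so R4 = R2*R3/R1.
R4 = 8673 * 4289 / 7964
R4 = 37198497 / 7964
R4 = 4670.83 ohm

4670.83 ohm


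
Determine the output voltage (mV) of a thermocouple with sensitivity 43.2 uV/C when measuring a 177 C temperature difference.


The thermocouple output V = sensitivity * dT.
V = 43.2 uV/C * 177 C
V = 7646.4 uV
V = 7.646 mV

7.646 mV


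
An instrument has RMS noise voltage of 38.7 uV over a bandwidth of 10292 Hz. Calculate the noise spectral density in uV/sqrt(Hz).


Noise spectral density = Vrms / sqrt(BW).
NSD = 38.7 / sqrt(10292)
NSD = 38.7 / 101.4495
NSD = 0.3815 uV/sqrt(Hz)

0.3815 uV/sqrt(Hz)


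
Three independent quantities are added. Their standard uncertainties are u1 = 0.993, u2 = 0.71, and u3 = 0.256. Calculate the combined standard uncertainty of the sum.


For a sum of independent quantities, uc = sqrt(u1^2 + u2^2 + u3^2).
uc = sqrt(0.993^2 + 0.71^2 + 0.256^2)
uc = sqrt(0.986049 + 0.5041 + 0.065536)
uc = 1.2473

1.2473


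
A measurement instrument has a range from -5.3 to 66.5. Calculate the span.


Span = upper range - lower range.
Span = 66.5 - (-5.3)
Span = 71.8

71.8


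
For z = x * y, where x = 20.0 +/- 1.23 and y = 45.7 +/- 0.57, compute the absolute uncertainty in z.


For a product z = x*y, the relative uncertainty is:
uz/z = sqrt((ux/x)^2 + (uy/y)^2)
Relative uncertainties: ux/x = 1.23/20.0 = 0.0615
uy/y = 0.57/45.7 = 0.012473
z = 20.0 * 45.7 = 914.0
uz = 914.0 * sqrt(0.0615^2 + 0.012473^2) = 57.355

57.355


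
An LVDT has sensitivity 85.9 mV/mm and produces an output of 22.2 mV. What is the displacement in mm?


Displacement = Vout / sensitivity.
d = 22.2 / 85.9
d = 0.258 mm

0.258 mm


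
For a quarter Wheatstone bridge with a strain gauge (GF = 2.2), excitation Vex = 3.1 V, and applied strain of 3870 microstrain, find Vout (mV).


Quarter bridge output: Vout = (GF * epsilon * Vex) / 4.
Vout = (2.2 * 3870e-6 * 3.1) / 4
Vout = 0.0263934 / 4 V
Vout = 0.00659835 V = 6.5983 mV

6.5983 mV


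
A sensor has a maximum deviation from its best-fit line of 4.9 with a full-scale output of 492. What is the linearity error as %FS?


Linearity error = (max deviation / full scale) * 100%.
Linearity = (4.9 / 492) * 100
Linearity = 0.996 %FS

0.996 %FS


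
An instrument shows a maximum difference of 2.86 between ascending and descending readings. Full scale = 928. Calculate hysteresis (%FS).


Hysteresis = (max difference / full scale) * 100%.
H = (2.86 / 928) * 100
H = 0.308 %FS

0.308 %FS


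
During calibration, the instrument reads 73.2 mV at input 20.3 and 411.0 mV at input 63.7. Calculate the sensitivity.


Sensitivity = (y2 - y1) / (x2 - x1).
S = (411.0 - 73.2) / (63.7 - 20.3)
S = 337.8 / 43.4
S = 7.7834 mV/unit

7.7834 mV/unit


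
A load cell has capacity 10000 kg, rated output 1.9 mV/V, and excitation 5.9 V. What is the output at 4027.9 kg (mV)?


Vout = rated_output * Vex * (load / capacity).
Vout = 1.9 * 5.9 * (4027.9 / 10000)
Vout = 1.9 * 5.9 * 0.40279
Vout = 4.515 mV

4.515 mV


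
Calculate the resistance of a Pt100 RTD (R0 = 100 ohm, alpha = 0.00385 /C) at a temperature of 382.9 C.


The RTD equation: Rt = R0 * (1 + alpha * T).
Rt = 100 * (1 + 0.00385 * 382.9)
Rt = 100 * (1 + 1.474165)
Rt = 100 * 2.474165
Rt = 247.417 ohm

247.417 ohm


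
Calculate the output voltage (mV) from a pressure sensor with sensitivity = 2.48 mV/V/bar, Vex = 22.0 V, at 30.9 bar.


Output = sensitivity * Vex * P.
Vout = 2.48 * 22.0 * 30.9
Vout = 54.56 * 30.9
Vout = 1685.9 mV

1685.9 mV


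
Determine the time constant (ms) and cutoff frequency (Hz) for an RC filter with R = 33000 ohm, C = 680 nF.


Time constant: tau = R * C.
tau = 33000 * 6.80e-07 = 0.02244 s
tau = 22.44 ms
Cutoff frequency: fc = 1 / (2*pi*R*C).
fc = 1 / (2*pi*0.02244) = 7.09 Hz

tau = 22.44 ms, fc = 7.09 Hz


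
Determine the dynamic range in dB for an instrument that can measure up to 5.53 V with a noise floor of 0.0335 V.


Dynamic range = 20 * log10(Vmax / Vnoise).
DR = 20 * log10(5.53 / 0.0335)
DR = 20 * log10(165.07)
DR = 44.35 dB

44.35 dB


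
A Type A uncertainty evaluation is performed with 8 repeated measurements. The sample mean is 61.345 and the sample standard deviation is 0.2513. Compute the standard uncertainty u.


The standard uncertainty for Type A evaluation is u = s / sqrt(n).
u = 0.2513 / sqrt(8)
u = 0.2513 / 2.8284
u = 0.0888

0.0888


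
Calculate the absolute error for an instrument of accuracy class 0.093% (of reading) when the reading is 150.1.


Absolute error = (accuracy% / 100) * reading.
Error = (0.093 / 100) * 150.1
Error = 0.00093 * 150.1
Error = 0.1396

0.1396


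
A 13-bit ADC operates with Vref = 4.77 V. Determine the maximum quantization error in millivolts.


The maximum quantization error is +/- LSB/2.
LSB = Vref / 2^n = 4.77 / 8192 = 0.00058228 V
Max error = LSB / 2 = 0.00058228 / 2 = 0.00029114 V
Max error = 0.2911 mV

0.2911 mV


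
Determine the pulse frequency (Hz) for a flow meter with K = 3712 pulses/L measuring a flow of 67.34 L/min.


Frequency = K * Q / 60 (converting L/min to L/s).
f = 3712 * 67.34 / 60
f = 249966.08 / 60
f = 4166.1 Hz

4166.1 Hz
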